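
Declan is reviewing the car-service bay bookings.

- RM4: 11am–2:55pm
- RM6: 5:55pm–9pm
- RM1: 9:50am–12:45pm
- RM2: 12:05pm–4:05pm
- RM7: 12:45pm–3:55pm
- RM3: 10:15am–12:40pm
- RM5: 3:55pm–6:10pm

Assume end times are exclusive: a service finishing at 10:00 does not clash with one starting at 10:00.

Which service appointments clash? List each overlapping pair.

RM1 & RM2, RM1 & RM3, RM1 & RM4, RM2 & RM3, RM2 & RM4, RM2 & RM5, RM2 & RM7, RM3 & RM4, RM4 & RM7, RM5 & RM6

Sorted by start: RM1, RM3, RM4, RM2, RM7, RM5, RM6.
RM3 starts before RM1 ends → RM1 and RM3 overlap.
RM4 starts before RM1 ends → RM1 and RM4 overlap.
RM2 starts before RM1 ends → RM1 and RM2 overlap.
RM7 starts exactly when RM1 ends (back-to-back, no overlap), so RM1 has no further overlaps.
RM4 starts before RM3 ends → RM3 and RM4 overlap.
RM2 starts before RM3 ends → RM3 and RM2 overlap.
RM7 starts after RM3 ends, so RM3 has no further overlaps.
RM2 starts before RM4 ends → RM4 and RM2 overlap.
RM7 starts before RM4 ends → RM4 and RM7 overlap.
RM5 starts after RM4 ends, so RM4 has no further overlaps.
RM7 starts before RM2 ends → RM2 and RM7 overlap.
RM5 starts before RM2 ends → RM2 and RM5 overlap.
RM6 starts after RM2 ends.
RM5 starts exactly when RM7 ends (back-to-back, no overlap), so RM7 has no further overlaps.
RM6 starts before RM5 ends → RM5 and RM6 overlap.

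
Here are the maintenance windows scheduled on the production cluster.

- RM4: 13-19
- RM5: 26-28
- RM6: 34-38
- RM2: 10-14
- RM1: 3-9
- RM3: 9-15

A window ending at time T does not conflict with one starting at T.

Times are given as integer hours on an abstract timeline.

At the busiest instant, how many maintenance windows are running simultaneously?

3

Sort all start/end points and keep a running count:
3 start RM1 → 1
9 end RM1 → 0
9 start RM3 → 1
10 start RM2 → 2
13 start RM4 → 3
14 end RM2 → 2
15 end RM3 → 1
19 end RM4 → 0
26 start RM5 → 1
28 end RM5 → 0
34 start RM6 → 1
38 end RM6 → 0
Peak is 3, at 13 (RM2, RM3, RM4).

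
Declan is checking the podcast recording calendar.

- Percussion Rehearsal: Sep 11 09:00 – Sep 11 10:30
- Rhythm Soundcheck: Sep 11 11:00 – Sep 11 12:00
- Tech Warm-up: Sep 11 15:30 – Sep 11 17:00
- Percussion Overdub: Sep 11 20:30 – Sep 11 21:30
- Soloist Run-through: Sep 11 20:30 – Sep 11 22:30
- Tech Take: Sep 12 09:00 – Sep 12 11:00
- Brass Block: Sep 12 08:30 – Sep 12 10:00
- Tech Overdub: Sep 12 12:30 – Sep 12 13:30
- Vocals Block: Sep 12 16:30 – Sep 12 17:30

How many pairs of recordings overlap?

2

Sorted by start: Percussion Rehearsal, Rhythm Soundcheck, Tech Warm-up, Percussion Overdub, Soloist Run-through, Brass Block, Tech Take, Tech Overdub, Vocals Block.
Rhythm Soundcheck starts after Percussion Rehearsal ends; Percussion Rehearsal is clear from here.
Tech Warm-up starts after Rhythm Soundcheck ends; Rhythm Soundcheck is clear from here.
Percussion Overdub starts after Tech Warm-up ends; Tech Warm-up is clear from here.
Soloist Run-through starts before Percussion Overdub ends → Percussion Overdub and Soloist Run-through overlap.
Brass Block starts after Percussion Overdub ends; Percussion Overdub is clear from here.
Brass Block starts after Soloist Run-through ends; Soloist Run-through is clear from here.
Tech Take starts before Brass Block ends → Brass Block and Tech Take overlap.
Tech Overdub starts after Brass Block ends; Brass Block is clear from here.
Tech Overdub starts after Tech Take ends; Tech Take is clear from here.
Vocals Block starts after Tech Overdub ends.
Overlapping pairs: Brass Block & Tech Take, Percussion Overdub & Soloist Run-through — 2 in total.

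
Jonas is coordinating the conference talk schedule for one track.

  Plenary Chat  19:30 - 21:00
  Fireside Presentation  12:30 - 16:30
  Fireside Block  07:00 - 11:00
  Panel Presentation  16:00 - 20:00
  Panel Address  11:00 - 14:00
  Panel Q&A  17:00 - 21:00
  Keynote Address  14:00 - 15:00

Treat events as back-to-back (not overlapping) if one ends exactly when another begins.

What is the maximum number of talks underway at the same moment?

Sweep the timeline, counting +1 at each start and −1 at each end (ends before starts at a tie):
07:00 start Fireside Block → 1
11:00 end Fireside Block → 0
11:00 start Panel Address → 1
12:30 start Fireside Presentation → 2
14:00 end Panel Address → 1
14:00 start Keynote Address → 2
15:00 end Keynote Address → 1
16:00 start Panel Presentation → 2
16:30 end Fireside Presentation → 1
17:00 start Panel Q&A → 2
19:30 start Plenary Chat → 3
20:00 end Panel Presentation → 2
21:00 end Panel Q&A → 1
21:00 end Plenary Chat → 0
Peak is 3, at 19:30 (Panel Presentation, Panel Q&A, Plenary Chat).

3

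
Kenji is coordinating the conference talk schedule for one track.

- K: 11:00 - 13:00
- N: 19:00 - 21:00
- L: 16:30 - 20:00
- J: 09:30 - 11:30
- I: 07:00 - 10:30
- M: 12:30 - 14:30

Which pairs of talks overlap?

Check each pair: they overlap iff neither finishes before the other starts.
Sorted by start: I, J, K, M, L, N.
J starts before I ends → I and J overlap.
K starts after I ends, so nothing later overlaps I either.
K starts before J ends → J and K overlap.
M starts after J ends, so nothing later overlaps J either.
M starts before K ends → K and M overlap.
L starts after K ends, so nothing later overlaps K either.
L starts after M ends, so nothing later overlaps M either.
N starts before L ends → L and N overlap.

I & J, J & K, K & M, L & N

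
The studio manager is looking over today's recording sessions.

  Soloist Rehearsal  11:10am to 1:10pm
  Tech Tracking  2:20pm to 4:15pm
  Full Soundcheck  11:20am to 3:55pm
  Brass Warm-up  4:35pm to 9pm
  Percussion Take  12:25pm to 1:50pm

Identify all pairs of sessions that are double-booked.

Sorted by start: Soloist Rehearsal, Full Soundcheck, Percussion Take, Tech Tracking, Brass Warm-up.
Full Soundcheck starts before Soloist Rehearsal ends → Soloist Rehearsal and Full Soundcheck overlap.
Percussion Take starts before Soloist Rehearsal ends → Soloist Rehearsal and Percussion Take overlap.
Tech Tracking starts after Soloist Rehearsal ends; Soloist Rehearsal is clear from here.
Percussion Take starts before Full Soundcheck ends → Full Soundcheck and Percussion Take overlap.
Tech Tracking starts before Full Soundcheck ends → Full Soundcheck and Tech Tracking overlap.
Brass Warm-up starts after Full Soundcheck ends.
Tech Tracking starts after Percussion Take ends; Percussion Take is clear from here.
Brass Warm-up starts after Tech Tracking ends.

Full Soundcheck & Percussion Take, Full Soundcheck & Soloist Rehearsal, Full Soundcheck & Tech Tracking, Percussion Take & Soloist Rehearsal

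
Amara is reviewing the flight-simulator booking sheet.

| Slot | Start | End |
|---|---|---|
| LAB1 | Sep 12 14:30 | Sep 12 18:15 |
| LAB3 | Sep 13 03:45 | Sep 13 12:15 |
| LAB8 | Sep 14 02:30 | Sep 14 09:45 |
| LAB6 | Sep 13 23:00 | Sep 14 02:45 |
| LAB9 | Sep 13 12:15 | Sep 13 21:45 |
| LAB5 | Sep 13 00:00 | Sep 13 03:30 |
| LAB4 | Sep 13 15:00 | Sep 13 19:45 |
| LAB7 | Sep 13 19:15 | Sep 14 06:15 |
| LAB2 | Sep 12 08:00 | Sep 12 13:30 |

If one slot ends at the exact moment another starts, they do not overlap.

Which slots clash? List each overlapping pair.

LAB4 & LAB7, LAB4 & LAB9, LAB6 & LAB7, LAB6 & LAB8, LAB7 & LAB8, LAB7 & LAB9

Sorted by start: LAB2, LAB1, LAB5, LAB3, LAB9, LAB4, LAB7, LAB6, LAB8.
LAB1 starts after LAB2 ends; LAB2 is clear from here.
LAB5 starts after LAB1 ends; LAB1 is clear from here.
LAB3 starts after LAB5 ends; LAB5 is clear from here.
LAB9 starts exactly when LAB3 ends (back-to-back, no overlap); LAB3 is clear from here.
LAB4 starts before LAB9 ends → LAB9 and LAB4 overlap.
LAB7 starts before LAB9 ends → LAB9 and LAB7 overlap.
LAB6 starts after LAB9 ends; LAB9 is clear from here.
LAB7 starts before LAB4 ends → LAB4 and LAB7 overlap.
LAB6 starts after LAB4 ends; LAB4 is clear from here.
LAB6 starts before LAB7 ends → LAB7 and LAB6 overlap.
LAB8 starts before LAB7 ends → LAB7 and LAB8 overlap.
LAB8 starts before LAB6 ends → LAB6 and LAB8 overlap.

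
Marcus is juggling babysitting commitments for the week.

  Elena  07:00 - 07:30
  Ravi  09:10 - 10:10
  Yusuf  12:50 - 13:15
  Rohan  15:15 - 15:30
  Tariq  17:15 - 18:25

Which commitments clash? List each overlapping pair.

Sorted by start: Elena, Ravi, Yusuf, Rohan, Tariq.
Ravi starts after Elena ends, so Elena has no further overlaps.
Yusuf starts after Ravi ends, so Ravi has no further overlaps.
Rohan starts after Yusuf ends, so Yusuf has no further overlaps.
Tariq starts after Rohan ends.

no conflicts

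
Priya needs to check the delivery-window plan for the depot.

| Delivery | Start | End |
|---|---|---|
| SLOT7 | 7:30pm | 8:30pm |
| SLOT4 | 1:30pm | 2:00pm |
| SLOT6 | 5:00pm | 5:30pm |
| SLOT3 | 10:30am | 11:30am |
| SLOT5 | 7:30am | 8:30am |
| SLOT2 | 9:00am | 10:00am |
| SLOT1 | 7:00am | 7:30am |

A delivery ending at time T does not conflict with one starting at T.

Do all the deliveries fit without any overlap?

Sorted by start: SLOT1, SLOT5, SLOT2, SLOT3, SLOT4, SLOT6, SLOT7.
SLOT5 starts exactly when SLOT1 ends (back-to-back, no overlap) — done with SLOT1.
SLOT2 starts after SLOT5 ends — done with SLOT5.
SLOT3 starts after SLOT2 ends — done with SLOT2.
SLOT4 starts after SLOT3 ends — done with SLOT3.
SLOT6 starts after SLOT4 ends — done with SLOT4.
SLOT7 starts after SLOT6 ends.
Every pair is clear; the schedule has no overlaps.

Yes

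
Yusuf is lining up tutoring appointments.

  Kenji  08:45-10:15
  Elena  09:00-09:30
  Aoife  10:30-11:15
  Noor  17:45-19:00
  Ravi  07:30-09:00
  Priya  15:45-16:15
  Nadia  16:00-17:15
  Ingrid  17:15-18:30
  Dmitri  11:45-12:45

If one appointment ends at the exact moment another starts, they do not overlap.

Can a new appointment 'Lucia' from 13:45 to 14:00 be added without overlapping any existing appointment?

Yes — the slot is free

Ravi: ends 09:00 at or before Lucia starts 13:45 → clear.
Kenji: ends 10:15 at or before Lucia starts 13:45 → clear.
Elena: ends 09:30 at or before Lucia starts 13:45 → clear.
Aoife: ends 11:15 at or before Lucia starts 13:45 → clear.
Dmitri: ends 12:45 at or before Lucia starts 13:45 → clear.
Priya: starts 15:45 at or after Lucia ends 14:00 → clear.
Nadia: starts 16:00 at or after Lucia ends 14:00 → clear.
Ingrid: starts 17:15 at or after Lucia ends 14:00 → clear.
Noor: starts 17:45 at or after Lucia ends 14:00 → clear.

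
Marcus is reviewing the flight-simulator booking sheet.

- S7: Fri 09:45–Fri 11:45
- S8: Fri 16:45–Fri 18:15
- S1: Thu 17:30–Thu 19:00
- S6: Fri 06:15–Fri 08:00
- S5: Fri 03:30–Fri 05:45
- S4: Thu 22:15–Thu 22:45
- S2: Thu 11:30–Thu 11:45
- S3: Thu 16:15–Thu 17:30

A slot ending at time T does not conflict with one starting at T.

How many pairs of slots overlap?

0

Sorted by start: S2, S3, S1, S4, S5, S6, S7, S8.
S3 starts after S2 ends, so S2 has no further overlaps.
S1 starts exactly when S3 ends (back-to-back, no overlap), so S3 has no further overlaps.
S4 starts after S1 ends, so S1 has no further overlaps.
S5 starts after S4 ends, so S4 has no further overlaps.
S6 starts after S5 ends, so S5 has no further overlaps.
S7 starts after S6 ends, so S6 has no further overlaps.
S8 starts after S7 ends.
No pair overlaps.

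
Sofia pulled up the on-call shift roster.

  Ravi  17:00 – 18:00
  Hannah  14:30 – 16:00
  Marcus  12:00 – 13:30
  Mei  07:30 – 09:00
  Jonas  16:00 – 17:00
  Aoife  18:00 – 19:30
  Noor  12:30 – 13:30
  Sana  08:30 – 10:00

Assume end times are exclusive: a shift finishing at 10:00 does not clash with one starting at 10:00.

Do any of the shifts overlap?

Yes

Two intervals overlap when each starts before the other ends.
Sorted by start: Mei, Sana, Marcus, Noor, Hannah, Jonas, Ravi, Aoife.
Sana starts before Mei ends → Mei and Sana overlap.
That's a conflict, so the schedule is not conflict-free.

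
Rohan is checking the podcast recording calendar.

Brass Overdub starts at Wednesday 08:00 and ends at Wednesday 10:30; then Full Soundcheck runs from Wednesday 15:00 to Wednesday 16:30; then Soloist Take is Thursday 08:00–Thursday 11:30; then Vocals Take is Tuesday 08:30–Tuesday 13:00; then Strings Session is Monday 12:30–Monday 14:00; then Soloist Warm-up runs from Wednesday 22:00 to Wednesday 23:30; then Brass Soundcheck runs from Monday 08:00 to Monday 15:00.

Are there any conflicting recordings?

Sorted by start: Brass Soundcheck, Strings Session, Vocals Take, Brass Overdub, Full Soundcheck, Soloist Warm-up, Soloist Take.
Strings Session starts before Brass Soundcheck ends → Brass Soundcheck and Strings Session overlap.
That's a conflict, so the schedule is not conflict-free.

Yes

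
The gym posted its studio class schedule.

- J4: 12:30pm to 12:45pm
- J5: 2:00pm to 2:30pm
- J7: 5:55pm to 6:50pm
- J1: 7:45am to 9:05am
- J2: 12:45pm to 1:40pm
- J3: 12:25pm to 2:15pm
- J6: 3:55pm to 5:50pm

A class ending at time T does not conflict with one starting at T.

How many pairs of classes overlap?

3

Sorted by start: J1, J3, J4, J2, J5, J6, J7.
J3 starts after J1 ends, so nothing later overlaps J1 either.
J4 starts before J3 ends → J3 and J4 overlap.
J2 starts before J3 ends → J3 and J2 overlap.
J5 starts before J3 ends → J3 and J5 overlap.
J6 starts after J3 ends, so nothing later overlaps J3 either.
J2 starts exactly when J4 ends (back-to-back, no overlap), so nothing later overlaps J4 either.
J5 starts after J2 ends, so nothing later overlaps J2 either.
J6 starts after J5 ends, so nothing later overlaps J5 either.
J7 starts after J6 ends.
Overlapping pairs: J2 & J3, J3 & J4, J3 & J5 — 3 in total.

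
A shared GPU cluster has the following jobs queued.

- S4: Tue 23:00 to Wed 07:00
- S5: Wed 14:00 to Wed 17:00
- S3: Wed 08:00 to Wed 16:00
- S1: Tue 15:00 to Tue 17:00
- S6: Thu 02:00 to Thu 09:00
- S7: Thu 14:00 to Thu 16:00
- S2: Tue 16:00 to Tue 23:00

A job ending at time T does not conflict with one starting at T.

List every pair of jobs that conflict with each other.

S1 & S2, S3 & S5

Sorted by start: S1, S2, S4, S3, S5, S6, S7.
S2 starts before S1 ends → S1 and S2 overlap.
S4 starts after S1 ends — done with S1.
S4 starts exactly when S2 ends (back-to-back, no overlap) — done with S2.
S3 starts after S4 ends — done with S4.
S5 starts before S3 ends → S3 and S5 overlap.
S6 starts after S3 ends — done with S3.
S6 starts after S5 ends — done with S5.
S7 starts after S6 ends.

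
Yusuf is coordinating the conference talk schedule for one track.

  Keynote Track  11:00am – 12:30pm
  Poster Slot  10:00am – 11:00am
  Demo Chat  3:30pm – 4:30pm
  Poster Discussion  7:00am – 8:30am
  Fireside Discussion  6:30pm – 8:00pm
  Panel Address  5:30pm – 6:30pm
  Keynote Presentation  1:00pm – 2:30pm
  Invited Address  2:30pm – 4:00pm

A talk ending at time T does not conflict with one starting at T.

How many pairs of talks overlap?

1

Sorted by start: Poster Discussion, Poster Slot, Keynote Track, Keynote Presentation, Invited Address, Demo Chat, Panel Address, Fireside Discussion.
Poster Slot starts after Poster Discussion ends — done with Poster Discussion.
Keynote Track starts exactly when Poster Slot ends (back-to-back, no overlap) — done with Poster Slot.
Keynote Presentation starts after Keynote Track ends — done with Keynote Track.
Invited Address starts exactly when Keynote Presentation ends (back-to-back, no overlap) — done with Keynote Presentation.
Demo Chat starts before Invited Address ends → Invited Address and Demo Chat overlap.
Panel Address starts after Invited Address ends — done with Invited Address.
Panel Address starts after Demo Chat ends — done with Demo Chat.
Fireside Discussion starts exactly when Panel Address ends (back-to-back, no overlap).
Overlapping pairs: Demo Chat & Invited Address — 1 in total.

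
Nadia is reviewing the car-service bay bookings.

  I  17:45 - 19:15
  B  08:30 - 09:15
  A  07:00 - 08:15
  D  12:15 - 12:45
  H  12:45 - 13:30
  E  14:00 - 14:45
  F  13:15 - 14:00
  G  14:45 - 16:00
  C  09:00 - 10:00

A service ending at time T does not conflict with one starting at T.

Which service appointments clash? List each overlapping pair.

B & C, F & H

Sorted by start: A, B, C, D, H, F, E, G, I.
B starts after A ends; A is clear from here.
C starts before B ends → B and C overlap.
D starts after B ends; B is clear from here.
D starts after C ends; C is clear from here.
H starts exactly when D ends (back-to-back, no overlap); D is clear from here.
F starts before H ends → H and F overlap.
E starts after H ends; H is clear from here.
E starts exactly when F ends (back-to-back, no overlap); F is clear from here.
G starts exactly when E ends (back-to-back, no overlap); E is clear from here.
I starts after G ends.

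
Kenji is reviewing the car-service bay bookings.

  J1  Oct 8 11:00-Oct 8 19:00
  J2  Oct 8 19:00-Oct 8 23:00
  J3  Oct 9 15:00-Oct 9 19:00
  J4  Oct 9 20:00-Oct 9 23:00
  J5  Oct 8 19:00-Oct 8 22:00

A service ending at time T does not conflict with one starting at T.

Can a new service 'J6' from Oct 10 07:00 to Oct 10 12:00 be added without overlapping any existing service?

Yes — the slot is free

J1: ends Oct 8 19:00 at or before J6 starts Oct 10 07:00 → clear.
J2: ends Oct 8 23:00 at or before J6 starts Oct 10 07:00 → clear.
J5: ends Oct 8 22:00 at or before J6 starts Oct 10 07:00 → clear.
J3: ends Oct 9 19:00 at or before J6 starts Oct 10 07:00 → clear.
J4: ends Oct 9 23:00 at or before J6 starts Oct 10 07:00 → clear.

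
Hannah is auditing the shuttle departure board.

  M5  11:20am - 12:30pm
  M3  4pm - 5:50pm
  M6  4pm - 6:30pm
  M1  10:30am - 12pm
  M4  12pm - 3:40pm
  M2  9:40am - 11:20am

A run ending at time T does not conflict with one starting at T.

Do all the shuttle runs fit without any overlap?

No

Two intervals overlap when each starts before the other ends.
Sorted by start: M2, M1, M5, M4, M3, M6.
M1 starts before M2 ends → M2 and M1 overlap.
That's a conflict, so the schedule is not conflict-free.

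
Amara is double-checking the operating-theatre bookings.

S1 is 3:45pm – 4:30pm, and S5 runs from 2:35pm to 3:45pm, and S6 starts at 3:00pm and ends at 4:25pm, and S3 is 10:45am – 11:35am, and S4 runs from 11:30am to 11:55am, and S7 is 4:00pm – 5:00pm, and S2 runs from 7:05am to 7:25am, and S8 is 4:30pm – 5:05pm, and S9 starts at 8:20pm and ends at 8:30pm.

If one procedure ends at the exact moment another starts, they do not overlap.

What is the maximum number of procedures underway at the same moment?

3

Sweep the timeline, counting +1 at each start and −1 at each end (ends before starts at a tie):
7:05am start S2 → 1
7:25am end S2 → 0
10:45am start S3 → 1
11:30am start S4 → 2
11:35am end S3 → 1
11:55am end S4 → 0
2:35pm start S5 → 1
3:00pm start S6 → 2
3:45pm end S5 → 1
3:45pm start S1 → 2
4:00pm start S7 → 3
4:25pm end S6 → 2
4:30pm end S1 → 1
4:30pm start S8 → 2
5:00pm end S7 → 1
5:05pm end S8 → 0
8:20pm start S9 → 1
8:30pm end S9 → 0
Peak is 3, at 4:00pm (S1, S6, S7).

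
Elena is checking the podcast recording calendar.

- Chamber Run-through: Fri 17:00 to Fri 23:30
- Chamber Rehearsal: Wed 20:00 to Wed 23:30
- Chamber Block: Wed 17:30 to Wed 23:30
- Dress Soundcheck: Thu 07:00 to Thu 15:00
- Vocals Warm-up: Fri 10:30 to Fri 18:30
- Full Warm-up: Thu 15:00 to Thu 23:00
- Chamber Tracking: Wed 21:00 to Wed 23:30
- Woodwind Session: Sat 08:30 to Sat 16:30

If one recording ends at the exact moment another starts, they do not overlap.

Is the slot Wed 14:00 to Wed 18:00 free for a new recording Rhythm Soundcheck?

No — it overlaps Chamber Block

Chamber Block: starts Wed 17:30 before Rhythm Soundcheck ends Wed 18:00, and ends Wed 23:30 after Rhythm Soundcheck starts Wed 14:00 → overlap.
Chamber Rehearsal: starts Wed 20:00 at or after Rhythm Soundcheck ends Wed 18:00 → clear.
Chamber Tracking: starts Wed 21:00 at or after Rhythm Soundcheck ends Wed 18:00 → clear.
Dress Soundcheck: starts Thu 07:00 at or after Rhythm Soundcheck ends Wed 18:00 → clear.
Full Warm-up: starts Thu 15:00 at or after Rhythm Soundcheck ends Wed 18:00 → clear.
Vocals Warm-up: starts Fri 10:30 at or after Rhythm Soundcheck ends Wed 18:00 → clear.
Chamber Run-through: starts Fri 17:00 at or after Rhythm Soundcheck ends Wed 18:00 → clear.
Woodwind Session: starts Sat 08:30 at or after Rhythm Soundcheck ends Wed 18:00 → clear.
Rhythm Soundcheck overlaps Chamber Block.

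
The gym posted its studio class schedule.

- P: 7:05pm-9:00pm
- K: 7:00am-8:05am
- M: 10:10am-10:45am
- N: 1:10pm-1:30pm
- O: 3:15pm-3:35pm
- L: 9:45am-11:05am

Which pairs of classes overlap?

L & M

Two intervals overlap when each starts before the other ends.
Sorted by start: K, L, M, N, O, P.
L starts after K ends, so K has no further overlaps.
M starts before L ends → L and M overlap.
N starts after L ends, so L has no further overlaps.
N starts after M ends, so M has no further overlaps.
O starts after N ends, so N has no further overlaps.
P starts after O ends.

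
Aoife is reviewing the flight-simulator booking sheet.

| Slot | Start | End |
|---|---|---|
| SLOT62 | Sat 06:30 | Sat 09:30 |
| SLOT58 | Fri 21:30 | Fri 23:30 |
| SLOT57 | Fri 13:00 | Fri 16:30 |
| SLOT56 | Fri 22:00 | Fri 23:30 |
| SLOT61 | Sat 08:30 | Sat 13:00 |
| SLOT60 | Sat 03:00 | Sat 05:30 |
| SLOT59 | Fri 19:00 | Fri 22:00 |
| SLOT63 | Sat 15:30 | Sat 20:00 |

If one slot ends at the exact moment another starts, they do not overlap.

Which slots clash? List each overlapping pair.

Two intervals overlap when each starts before the other ends.
Sorted by start: SLOT57, SLOT59, SLOT58, SLOT56, SLOT60, SLOT62, SLOT61, SLOT63.
SLOT59 starts after SLOT57 ends, so nothing later overlaps SLOT57 either.
SLOT58 starts before SLOT59 ends → SLOT59 and SLOT58 overlap.
SLOT56 starts exactly when SLOT59 ends (back-to-back, no overlap), so nothing later overlaps SLOT59 either.
SLOT56 starts before SLOT58 ends → SLOT58 and SLOT56 overlap.
SLOT60 starts after SLOT58 ends, so nothing later overlaps SLOT58 either.
SLOT60 starts after SLOT56 ends, so nothing later overlaps SLOT56 either.
SLOT62 starts after SLOT60 ends, so nothing later overlaps SLOT60 either.
SLOT61 starts before SLOT62 ends → SLOT62 and SLOT61 overlap.
SLOT63 starts after SLOT62 ends.
SLOT63 starts after SLOT61 ends.

SLOT56 & SLOT58, SLOT58 & SLOT59, SLOT61 & SLOT62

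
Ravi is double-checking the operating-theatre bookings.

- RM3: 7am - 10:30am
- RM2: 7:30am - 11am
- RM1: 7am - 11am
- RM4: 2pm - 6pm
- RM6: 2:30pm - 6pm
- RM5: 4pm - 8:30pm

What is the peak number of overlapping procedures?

3

Sort all start/end points and keep a running count:
7am start RM1 → 1
7am start RM3 → 2
7:30am start RM2 → 3
10:30am end RM3 → 2
11am end RM1 → 1
11am end RM2 → 0
2pm start RM4 → 1
2:30pm start RM6 → 2
4pm start RM5 → 3
6pm end RM4 → 2
6pm end RM6 → 1
8:30pm end RM5 → 0
Peak is 3, at 7:30am (RM1, RM2, RM3).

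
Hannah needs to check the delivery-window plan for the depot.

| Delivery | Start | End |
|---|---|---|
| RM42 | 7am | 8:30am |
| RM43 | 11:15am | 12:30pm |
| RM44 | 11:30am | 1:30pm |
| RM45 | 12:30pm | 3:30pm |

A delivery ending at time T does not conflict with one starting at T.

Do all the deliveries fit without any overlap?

No

Sorted by start: RM42, RM43, RM44, RM45.
RM43 starts after RM42 ends, so nothing later overlaps RM42 either.
RM44 starts before RM43 ends → RM43 and RM44 overlap.
That's a conflict, so the schedule is not conflict-free.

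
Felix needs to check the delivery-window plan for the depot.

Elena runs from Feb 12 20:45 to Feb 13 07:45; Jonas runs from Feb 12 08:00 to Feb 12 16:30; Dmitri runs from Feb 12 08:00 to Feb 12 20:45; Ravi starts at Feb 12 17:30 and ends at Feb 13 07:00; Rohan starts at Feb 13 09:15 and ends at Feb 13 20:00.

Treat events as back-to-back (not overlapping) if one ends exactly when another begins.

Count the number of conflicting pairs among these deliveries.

3

Two intervals overlap when each starts before the other ends.
Sorted by start: Jonas, Dmitri, Ravi, Elena, Rohan.
Dmitri starts before Jonas ends → Jonas and Dmitri overlap.
Ravi starts after Jonas ends — done with Jonas.
Ravi starts before Dmitri ends → Dmitri and Ravi overlap.
Elena starts exactly when Dmitri ends (back-to-back, no overlap) — done with Dmitri.
Elena starts before Ravi ends → Ravi and Elena overlap.
Rohan starts after Ravi ends.
Rohan starts after Elena ends.
Overlapping pairs: Dmitri & Jonas, Dmitri & Ravi, Elena & Ravi — 3 in total.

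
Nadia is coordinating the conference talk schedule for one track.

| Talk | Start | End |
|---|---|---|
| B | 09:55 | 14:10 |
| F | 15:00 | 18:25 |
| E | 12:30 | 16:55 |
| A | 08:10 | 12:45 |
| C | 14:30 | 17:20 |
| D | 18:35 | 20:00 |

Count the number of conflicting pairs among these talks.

Sorted by start: A, B, E, C, F, D.
B starts before A ends → A and B overlap.
E starts before A ends → A and E overlap.
C starts after A ends; A is clear from here.
E starts before B ends → B and E overlap.
C starts after B ends; B is clear from here.
C starts before E ends → E and C overlap.
F starts before E ends → E and F overlap.
D starts after E ends.
F starts before C ends → C and F overlap.
D starts after C ends.
D starts after F ends.
Overlapping pairs: A & B, A & E, B & E, C & E, C & F, E & F — 6 in total.

6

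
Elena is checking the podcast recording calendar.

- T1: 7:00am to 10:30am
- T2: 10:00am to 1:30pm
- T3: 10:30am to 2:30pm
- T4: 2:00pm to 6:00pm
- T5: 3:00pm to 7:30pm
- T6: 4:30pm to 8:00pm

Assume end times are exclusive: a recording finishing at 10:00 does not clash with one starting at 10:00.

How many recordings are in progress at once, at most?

3

Walk through starts and ends in time order (an end at T is processed before a start at T):
7:00am start T1 → 1
10:00am start T2 → 2
10:30am end T1 → 1
10:30am start T3 → 2
1:30pm end T2 → 1
2:00pm start T4 → 2
2:30pm end T3 → 1
3:00pm start T5 → 2
4:30pm start T6 → 3
6:00pm end T4 → 2
7:30pm end T5 → 1
8:00pm end T6 → 0
Peak is 3, at 4:30pm (T4, T5, T6).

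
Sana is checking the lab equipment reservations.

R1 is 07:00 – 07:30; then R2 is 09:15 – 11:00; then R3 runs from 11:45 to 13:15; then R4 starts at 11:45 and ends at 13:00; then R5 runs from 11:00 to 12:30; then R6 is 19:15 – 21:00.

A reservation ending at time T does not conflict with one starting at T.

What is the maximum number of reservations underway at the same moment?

3

Sort all start/end points and keep a running count:
07:00 start R1 → 1
07:30 end R1 → 0
09:15 start R2 → 1
11:00 end R2 → 0
11:00 start R5 → 1
11:45 start R3 → 2
11:45 start R4 → 3
12:30 end R5 → 2
13:00 end R4 → 1
13:15 end R3 → 0
19:15 start R6 → 1
21:00 end R6 → 0
Peak is 3, at 11:45 (R3, R4, R5).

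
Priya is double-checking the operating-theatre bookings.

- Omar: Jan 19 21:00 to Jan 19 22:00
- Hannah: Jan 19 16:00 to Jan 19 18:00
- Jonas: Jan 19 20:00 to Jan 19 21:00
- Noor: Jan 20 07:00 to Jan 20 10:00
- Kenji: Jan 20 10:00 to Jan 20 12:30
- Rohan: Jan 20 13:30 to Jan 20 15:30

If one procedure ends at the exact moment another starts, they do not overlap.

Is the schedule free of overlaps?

Yes

Sorted by start: Hannah, Jonas, Omar, Noor, Kenji, Rohan.
Jonas starts after Hannah ends — done with Hannah.
Omar starts exactly when Jonas ends (back-to-back, no overlap) — done with Jonas.
Noor starts after Omar ends — done with Omar.
Kenji starts exactly when Noor ends (back-to-back, no overlap) — done with Noor.
Rohan starts after Kenji ends.
Every pair is clear; the schedule has no overlaps.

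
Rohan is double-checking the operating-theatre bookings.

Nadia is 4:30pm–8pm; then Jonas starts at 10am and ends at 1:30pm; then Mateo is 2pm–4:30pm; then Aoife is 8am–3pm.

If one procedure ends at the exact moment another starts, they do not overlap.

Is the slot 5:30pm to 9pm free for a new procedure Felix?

No — it overlaps Nadia

Aoife: ends 3pm at or before Felix starts 5:30pm → clear.
Jonas: ends 1:30pm at or before Felix starts 5:30pm → clear.
Mateo: ends 4:30pm at or before Felix starts 5:30pm → clear.
Nadia: starts 4:30pm before Felix ends 9pm, and ends 8pm after Felix starts 5:30pm → overlap.
Felix overlaps Nadia.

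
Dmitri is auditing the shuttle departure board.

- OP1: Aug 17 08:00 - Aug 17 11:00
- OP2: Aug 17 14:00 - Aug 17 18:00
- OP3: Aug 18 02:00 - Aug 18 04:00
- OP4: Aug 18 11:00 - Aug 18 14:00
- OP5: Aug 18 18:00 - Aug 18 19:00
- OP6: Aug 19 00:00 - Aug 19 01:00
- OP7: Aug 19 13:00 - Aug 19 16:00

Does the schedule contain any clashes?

Two intervals overlap when each starts before the other ends.
Sorted by start: OP1, OP2, OP3, OP4, OP5, OP6, OP7.
OP2 starts after OP1 ends, so OP1 has no further overlaps.
OP3 starts after OP2 ends, so OP2 has no further overlaps.
OP4 starts after OP3 ends, so OP3 has no further overlaps.
OP5 starts after OP4 ends, so OP4 has no further overlaps.
OP6 starts after OP5 ends, so OP5 has no further overlaps.
OP7 starts after OP6 ends.
Every pair is clear; the schedule has no overlaps.

No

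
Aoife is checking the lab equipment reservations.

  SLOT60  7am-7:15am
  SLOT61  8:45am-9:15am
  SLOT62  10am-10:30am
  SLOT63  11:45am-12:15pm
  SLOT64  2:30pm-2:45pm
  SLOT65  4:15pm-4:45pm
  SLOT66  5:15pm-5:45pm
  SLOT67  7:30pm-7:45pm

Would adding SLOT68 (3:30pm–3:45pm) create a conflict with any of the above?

No — it doesn't clash with anything

SLOT60: ends 7:15am at or before SLOT68 starts 3:30pm → clear.
SLOT61: ends 9:15am at or before SLOT68 starts 3:30pm → clear.
SLOT62: ends 10:30am at or before SLOT68 starts 3:30pm → clear.
SLOT63: ends 12:15pm at or before SLOT68 starts 3:30pm → clear.
SLOT64: ends 2:45pm at or before SLOT68 starts 3:30pm → clear.
SLOT65: starts 4:15pm at or after SLOT68 ends 3:45pm → clear.
SLOT66: starts 5:15pm at or after SLOT68 ends 3:45pm → clear.
SLOT67: starts 7:30pm at or after SLOT68 ends 3:45pm → clear.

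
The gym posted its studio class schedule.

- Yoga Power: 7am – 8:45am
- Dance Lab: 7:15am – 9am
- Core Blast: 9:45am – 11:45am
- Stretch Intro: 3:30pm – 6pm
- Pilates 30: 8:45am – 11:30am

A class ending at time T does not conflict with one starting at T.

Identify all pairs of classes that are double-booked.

Check each pair: they overlap iff neither finishes before the other starts.
Sorted by start: Yoga Power, Dance Lab, Pilates 30, Core Blast, Stretch Intro.
Dance Lab starts before Yoga Power ends → Yoga Power and Dance Lab overlap.
Pilates 30 starts exactly when Yoga Power ends (back-to-back, no overlap) — done with Yoga Power.
Pilates 30 starts before Dance Lab ends → Dance Lab and Pilates 30 overlap.
Core Blast starts after Dance Lab ends — done with Dance Lab.
Core Blast starts before Pilates 30 ends → Pilates 30 and Core Blast overlap.
Stretch Intro starts after Pilates 30 ends.
Stretch Intro starts after Core Blast ends.

Core Blast & Pilates 30, Dance Lab & Pilates 30, Dance Lab & Yoga Power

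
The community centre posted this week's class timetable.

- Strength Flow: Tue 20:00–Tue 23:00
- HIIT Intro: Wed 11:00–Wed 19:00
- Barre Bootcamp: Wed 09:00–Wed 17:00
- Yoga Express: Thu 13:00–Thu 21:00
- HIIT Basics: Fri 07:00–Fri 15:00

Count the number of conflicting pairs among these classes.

1

Sorted by start: Strength Flow, Barre Bootcamp, HIIT Intro, Yoga Express, HIIT Basics.
Barre Bootcamp starts after Strength Flow ends — done with Strength Flow.
HIIT Intro starts before Barre Bootcamp ends → Barre Bootcamp and HIIT Intro overlap.
Yoga Express starts after Barre Bootcamp ends — done with Barre Bootcamp.
Yoga Express starts after HIIT Intro ends — done with HIIT Intro.
HIIT Basics starts after Yoga Express ends.
Overlapping pairs: Barre Bootcamp & HIIT Intro — 1 in total.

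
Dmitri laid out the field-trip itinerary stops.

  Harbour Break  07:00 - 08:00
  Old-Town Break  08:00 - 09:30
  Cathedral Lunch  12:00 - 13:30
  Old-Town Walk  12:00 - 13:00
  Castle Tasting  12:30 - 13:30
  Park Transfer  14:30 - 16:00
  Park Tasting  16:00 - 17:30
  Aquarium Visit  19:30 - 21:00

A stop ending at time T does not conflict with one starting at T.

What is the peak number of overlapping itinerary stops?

3

Sweep the timeline, counting +1 at each start and −1 at each end (ends before starts at a tie):
07:00 start Harbour Break → 1
08:00 end Harbour Break → 0
08:00 start Old-Town Break → 1
09:30 end Old-Town Break → 0
12:00 start Cathedral Lunch → 1
12:00 start Old-Town Walk → 2
12:30 start Castle Tasting → 3
13:00 end Old-Town Walk → 2
13:30 end Castle Tasting → 1
13:30 end Cathedral Lunch → 0
14:30 start Park Transfer → 1
16:00 end Park Transfer → 0
16:00 start Park Tasting → 1
17:30 end Park Tasting → 0
19:30 start Aquarium Visit → 1
21:00 end Aquarium Visit → 0
Peak is 3, at 12:30 (Castle Tasting, Cathedral Lunch, Old-Town Walk).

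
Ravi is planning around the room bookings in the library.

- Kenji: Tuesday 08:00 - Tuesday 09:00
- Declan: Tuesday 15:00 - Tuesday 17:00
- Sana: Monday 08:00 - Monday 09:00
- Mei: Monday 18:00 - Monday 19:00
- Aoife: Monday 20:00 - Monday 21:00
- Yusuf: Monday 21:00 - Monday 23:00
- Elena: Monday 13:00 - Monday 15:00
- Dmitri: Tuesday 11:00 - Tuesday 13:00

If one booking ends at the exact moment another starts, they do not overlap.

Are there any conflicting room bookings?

No

Check each pair: they overlap iff neither finishes before the other starts.
Sorted by start: Sana, Elena, Mei, Aoife, Yusuf, Kenji, Dmitri, Declan.
Elena starts after Sana ends, so nothing later overlaps Sana either.
Mei starts after Elena ends, so nothing later overlaps Elena either.
Aoife starts after Mei ends, so nothing later overlaps Mei either.
Yusuf starts exactly when Aoife ends (back-to-back, no overlap), so nothing later overlaps Aoife either.
Kenji starts after Yusuf ends, so nothing later overlaps Yusuf either.
Dmitri starts after Kenji ends, so nothing later overlaps Kenji either.
Declan starts after Dmitri ends.
Every pair is clear; the schedule has no overlaps.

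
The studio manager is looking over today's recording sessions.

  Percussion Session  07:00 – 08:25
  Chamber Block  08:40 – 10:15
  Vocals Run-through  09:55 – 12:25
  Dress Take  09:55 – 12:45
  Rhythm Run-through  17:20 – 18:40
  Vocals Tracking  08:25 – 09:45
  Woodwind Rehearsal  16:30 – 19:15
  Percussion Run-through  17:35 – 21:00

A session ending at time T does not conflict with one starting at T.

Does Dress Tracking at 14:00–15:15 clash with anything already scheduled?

No — it doesn't clash with anything

Percussion Session: ends 08:25 at or before Dress Tracking starts 14:00 → clear.
Vocals Tracking: ends 09:45 at or before Dress Tracking starts 14:00 → clear.
Chamber Block: ends 10:15 at or before Dress Tracking starts 14:00 → clear.
Vocals Run-through: ends 12:25 at or before Dress Tracking starts 14:00 → clear.
Dress Take: ends 12:45 at or before Dress Tracking starts 14:00 → clear.
Woodwind Rehearsal: starts 16:30 at or after Dress Tracking ends 15:15 → clear.
Rhythm Run-through: starts 17:20 at or after Dress Tracking ends 15:15 → clear.
Percussion Run-through: starts 17:35 at or after Dress Tracking ends 15:15 → clear.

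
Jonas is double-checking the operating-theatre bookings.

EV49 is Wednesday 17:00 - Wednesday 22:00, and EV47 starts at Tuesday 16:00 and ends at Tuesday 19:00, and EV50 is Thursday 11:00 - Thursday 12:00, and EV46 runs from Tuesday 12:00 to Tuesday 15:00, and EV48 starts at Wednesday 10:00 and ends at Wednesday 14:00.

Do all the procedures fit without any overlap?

Check each pair: they overlap iff neither finishes before the other starts.
Sorted by start: EV46, EV47, EV48, EV49, EV50.
EV47 starts after EV46 ends — done with EV46.
EV48 starts after EV47 ends — done with EV47.
EV49 starts after EV48 ends — done with EV48.
EV50 starts after EV49 ends.
Every pair is clear; the schedule has no overlaps.

Yes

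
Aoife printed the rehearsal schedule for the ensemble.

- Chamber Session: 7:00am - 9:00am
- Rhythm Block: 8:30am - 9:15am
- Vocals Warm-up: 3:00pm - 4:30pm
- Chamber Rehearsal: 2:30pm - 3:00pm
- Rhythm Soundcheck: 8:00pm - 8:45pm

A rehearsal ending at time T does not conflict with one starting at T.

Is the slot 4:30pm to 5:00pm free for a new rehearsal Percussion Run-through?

Yes — the slot is free

Chamber Session: ends 9:00am at or before Percussion Run-through starts 4:30pm → clear.
Rhythm Block: ends 9:15am at or before Percussion Run-through starts 4:30pm → clear.
Chamber Rehearsal: ends 3:00pm at or before Percussion Run-through starts 4:30pm → clear.
Vocals Warm-up: ends 4:30pm at or before Percussion Run-through starts 4:30pm → clear.
Rhythm Soundcheck: starts 8:00pm at or after Percussion Run-through ends 5:00pm → clear.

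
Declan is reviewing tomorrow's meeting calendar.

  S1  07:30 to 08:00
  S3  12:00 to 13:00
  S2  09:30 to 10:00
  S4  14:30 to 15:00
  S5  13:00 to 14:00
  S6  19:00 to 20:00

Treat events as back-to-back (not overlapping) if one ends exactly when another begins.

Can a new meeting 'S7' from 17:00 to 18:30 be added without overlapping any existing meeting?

Yes — the slot is free

S1: ends 08:00 at or before S7 starts 17:00 → clear.
S2: ends 10:00 at or before S7 starts 17:00 → clear.
S3: ends 13:00 at or before S7 starts 17:00 → clear.
S5: ends 14:00 at or before S7 starts 17:00 → clear.
S4: ends 15:00 at or before S7 starts 17:00 → clear.
S6: starts 19:00 at or after S7 ends 18:30 → clear.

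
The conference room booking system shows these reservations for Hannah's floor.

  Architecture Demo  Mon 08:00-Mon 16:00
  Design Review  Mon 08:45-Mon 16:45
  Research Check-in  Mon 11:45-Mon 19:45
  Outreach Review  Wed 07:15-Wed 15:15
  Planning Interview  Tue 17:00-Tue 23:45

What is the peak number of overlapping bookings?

3

Walk through starts and ends in time order (an end at T is processed before a start at T):
Mon 08:00 start Architecture Demo → 1
Mon 08:45 start Design Review → 2
Mon 11:45 start Research Check-in → 3
Mon 16:00 end Architecture Demo → 2
Mon 16:45 end Design Review → 1
Mon 19:45 end Research Check-in → 0
Tue 17:00 start Planning Interview → 1
Tue 23:45 end Planning Interview → 0
Wed 07:15 start Outreach Review → 1
Wed 15:15 end Outreach Review → 0
Peak is 3, at Mon 11:45 (Architecture Demo, Design Review, Research Check-in).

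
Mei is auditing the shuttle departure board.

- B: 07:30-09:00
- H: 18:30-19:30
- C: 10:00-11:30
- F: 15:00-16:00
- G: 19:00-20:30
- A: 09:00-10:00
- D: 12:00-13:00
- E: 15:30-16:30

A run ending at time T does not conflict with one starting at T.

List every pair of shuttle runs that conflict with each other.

E & F, G & H

Two intervals overlap when each starts before the other ends.
Sorted by start: B, A, C, D, F, E, H, G.
A starts exactly when B ends (back-to-back, no overlap); B is clear from here.
C starts exactly when A ends (back-to-back, no overlap); A is clear from here.
D starts after C ends; C is clear from here.
F starts after D ends; D is clear from here.
E starts before F ends → F and E overlap.
H starts after F ends; F is clear from here.
H starts after E ends; E is clear from here.
G starts before H ends → H and G overlap.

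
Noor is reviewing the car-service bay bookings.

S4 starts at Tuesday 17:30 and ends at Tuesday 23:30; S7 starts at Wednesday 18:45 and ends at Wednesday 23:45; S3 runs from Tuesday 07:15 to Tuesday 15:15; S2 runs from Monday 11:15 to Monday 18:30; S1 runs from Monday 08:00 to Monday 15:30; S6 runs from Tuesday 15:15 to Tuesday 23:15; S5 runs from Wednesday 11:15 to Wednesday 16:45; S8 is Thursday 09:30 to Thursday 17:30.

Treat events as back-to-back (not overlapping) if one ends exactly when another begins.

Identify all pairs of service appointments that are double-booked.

S1 & S2, S4 & S6

Two intervals overlap when each starts before the other ends.
Sorted by start: S1, S2, S3, S6, S4, S5, S7, S8.
S2 starts before S1 ends → S1 and S2 overlap.
S3 starts after S1 ends, so nothing later overlaps S1 either.
S3 starts after S2 ends, so nothing later overlaps S2 either.
S6 starts exactly when S3 ends (back-to-back, no overlap), so nothing later overlaps S3 either.
S4 starts before S6 ends → S6 and S4 overlap.
S5 starts after S6 ends, so nothing later overlaps S6 either.
S5 starts after S4 ends, so nothing later overlaps S4 either.
S7 starts after S5 ends, so nothing later overlaps S5 either.
S8 starts after S7 ends.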